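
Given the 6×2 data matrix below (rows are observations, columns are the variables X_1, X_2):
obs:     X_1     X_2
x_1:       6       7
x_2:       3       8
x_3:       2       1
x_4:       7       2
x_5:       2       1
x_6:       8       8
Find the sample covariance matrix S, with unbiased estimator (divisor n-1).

Step 1 — column means:
  mean(X_1) = (6 + 3 + 2 + 7 + 2 + 8) / 6 = 28/6 = 4.6667
  mean(X_2) = (7 + 8 + 1 + 2 + 1 + 8) / 6 = 27/6 = 4.5

Step 2 — sample covariance S[i,j] = (1/(n-1)) · Σ_k (x_{k,i} - mean_i) · (x_{k,j} - mean_j), with n-1 = 5.
  S[X_1,X_1] = ((1.3333)·(1.3333) + (-1.6667)·(-1.6667) + (-2.6667)·(-2.6667) + (2.3333)·(2.3333) + (-2.6667)·(-2.6667) + (3.3333)·(3.3333)) / 5 = 35.3333/5 = 7.0667
  S[X_1,X_2] = ((1.3333)·(2.5) + (-1.6667)·(3.5) + (-2.6667)·(-3.5) + (2.3333)·(-2.5) + (-2.6667)·(-3.5) + (3.3333)·(3.5)) / 5 = 22/5 = 4.4
  S[X_2,X_2] = ((2.5)·(2.5) + (3.5)·(3.5) + (-3.5)·(-3.5) + (-2.5)·(-2.5) + (-3.5)·(-3.5) + (3.5)·(3.5)) / 5 = 61.5/5 = 12.3

S is symmetric (S[j,i] = S[i,j]). Assembling:

S = [[7.0667, 4.4],
 [4.4, 12.3]]


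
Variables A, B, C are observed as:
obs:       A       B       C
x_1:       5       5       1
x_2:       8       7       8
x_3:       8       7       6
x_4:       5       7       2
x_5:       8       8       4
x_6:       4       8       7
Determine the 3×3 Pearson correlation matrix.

Step 1 — column means:
  mean(A) = (5 + 8 + 8 + 5 + 8 + 4) / 6 = 38/6 = 6.3333
  mean(B) = (5 + 7 + 7 + 7 + 8 + 8) / 6 = 42/6 = 7
  mean(C) = (1 + 8 + 6 + 2 + 4 + 7) / 6 = 28/6 = 4.6667

Step 2 — sample variances and covariances s[i,j] = (1/(n-1)) · Σ_k (x_{k,i} - mean_i) · (x_{k,j} - mean_j), with n-1 = 5:
  s[A,A] = ((-1.3333)·(-1.3333) + (1.6667)·(1.6667) + (1.6667)·(1.6667) + (-1.3333)·(-1.3333) + (1.6667)·(1.6667) + (-2.3333)·(-2.3333)) / 5 = 17.3333/5 = 3.4667
  s[A,B] = ((-1.3333)·(-2) + (1.6667)·(0) + (1.6667)·(0) + (-1.3333)·(0) + (1.6667)·(1) + (-2.3333)·(1)) / 5 = 2/5 = 0.4
  s[A,C] = ((-1.3333)·(-3.6667) + (1.6667)·(3.3333) + (1.6667)·(1.3333) + (-1.3333)·(-2.6667) + (1.6667)·(-0.6667) + (-2.3333)·(2.3333)) / 5 = 9.6667/5 = 1.9333
  s[B,B] = ((-2)·(-2) + (0)·(0) + (0)·(0) + (0)·(0) + (1)·(1) + (1)·(1)) / 5 = 6/5 = 1.2
  s[B,C] = ((-2)·(-3.6667) + (0)·(3.3333) + (0)·(1.3333) + (0)·(-2.6667) + (1)·(-0.6667) + (1)·(2.3333)) / 5 = 9/5 = 1.8
  s[C,C] = ((-3.6667)·(-3.6667) + (3.3333)·(3.3333) + (1.3333)·(1.3333) + (-2.6667)·(-2.6667) + (-0.6667)·(-0.6667) + (2.3333)·(2.3333)) / 5 = 39.3333/5 = 7.8667
  Sample standard deviations s_i = √(s[i,i]):
  s(A) = √(3.4667) = 1.8619
  s(B) = √(1.2) = 1.0954
  s(C) = √(7.8667) = 2.8048

Step 3 — r_{ij} = s_{ij} / (s_i · s_j):
  r[A,A] = 1 (diagonal).
  r[A,B] = 0.4 / (1.8619 · 1.0954) = 0.4 / 2.0396 = 0.1961
  r[A,C] = 1.9333 / (1.8619 · 2.8048) = 1.9333 / 5.2222 = 0.3702
  r[B,B] = 1 (diagonal).
  r[B,C] = 1.8 / (1.0954 · 2.8048) = 1.8 / 3.0725 = 0.5859
  r[C,C] = 1 (diagonal).

R is symmetric with unit diagonal. Assembling:

R = [[1, 0.1961, 0.3702],
 [0.1961, 1, 0.5859],
 [0.3702, 0.5859, 1]]


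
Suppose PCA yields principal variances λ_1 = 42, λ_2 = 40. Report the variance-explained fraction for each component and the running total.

Step 1 — total variance = trace(Sigma) = Σ λ_i = 42 + 40 = 82.

Step 2 — fraction explained by component i = λ_i / Σ λ:
  PC1: 42/82 = 0.5122
  PC2: 40/82 = 0.4878

Step 3 — cumulative fraction after k components = (λ_1 + ... + λ_k) / Σ λ:
  k = 1: 42/82 = 0.5122
  k = 2: (42 + 40)/82 = 82/82 = 1

Summary (fraction, with percent):

explained: PC1 0.5122 (51.22%), PC2 0.4878 (48.78%);  cumulative: 0.5122, 1


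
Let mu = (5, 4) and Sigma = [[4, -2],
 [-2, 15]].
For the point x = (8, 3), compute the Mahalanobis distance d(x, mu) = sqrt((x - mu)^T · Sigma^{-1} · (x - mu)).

Step 1 — centre the observation: (x - mu) = (3, -1).

Step 2 — invert Sigma. det(Sigma) = 4·15 - (-2)² = 56.
  Sigma^{-1} = (1/det) · [[d, -b], [-b, a]] = [[0.2679, 0.0357],
 [0.0357, 0.0714]].

Step 3 — form the quadratic (x - mu)^T · Sigma^{-1} · (x - mu):
  Sigma^{-1} · (x - mu) = (0.7679, 0.0357).
  (x - mu)^T · [Sigma^{-1} · (x - mu)] = (3)·(0.7679) + (-1)·(0.0357) = 2.2679.

Step 4 — take square root: d = √(2.2679) ≈ 1.5059.

d(x, mu) = √(2.2679) ≈ 1.5059


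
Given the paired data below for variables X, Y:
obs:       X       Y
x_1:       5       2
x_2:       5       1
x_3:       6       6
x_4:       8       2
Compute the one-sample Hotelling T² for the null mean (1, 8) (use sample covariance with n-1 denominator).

Step 1 — sample mean vector:
  mean(X) = (5 + 5 + 6 + 8) / 4 = 24/4 = 6
  mean(Y) = (2 + 1 + 6 + 2) / 4 = 11/4 = 2.75
  x̄ = (6, 2.75),  deviation x̄ - mu_0 = (6, 2.75) - (1, 8) = (5, -5.25).

Step 2 — sample covariance matrix, S[i,j] = (1/(n-1)) · Σ_k (x_{k,i} - mean_i) · (x_{k,j} - mean_j), divisor n-1 = 3:
  S[X,X] = ((-1)·(-1) + (-1)·(-1) + (0)·(0) + (2)·(2)) / 3 = 6/3 = 2
  S[X,Y] = ((-1)·(-0.75) + (-1)·(-1.75) + (0)·(3.25) + (2)·(-0.75)) / 3 = 1/3 = 0.3333
  S[Y,Y] = ((-0.75)·(-0.75) + (-1.75)·(-1.75) + (3.25)·(3.25) + (-0.75)·(-0.75)) / 3 = 14.75/3 = 4.9167
  S = [[2, 0.3333],
 [0.3333, 4.9167]].

Step 3 — invert S. det(S) = 2·4.9167 - (0.3333)² = 9.7222.
  S^{-1} = (1/det) · [[d, -b], [-b, a]] = [[0.5057, -0.0343],
 [-0.0343, 0.2057]].

Step 4 — quadratic form (x̄ - mu_0)^T · S^{-1} · (x̄ - mu_0):
  S^{-1} · (x̄ - mu_0) = (2.7086, -1.2514),
  (x̄ - mu_0)^T · [...] = (5)·(2.7086) + (-5.25)·(-1.2514) = 20.1129.

Step 5 — scale by n: T² = 4 · 20.1129 = 80.4514.

T² ≈ 80.4514


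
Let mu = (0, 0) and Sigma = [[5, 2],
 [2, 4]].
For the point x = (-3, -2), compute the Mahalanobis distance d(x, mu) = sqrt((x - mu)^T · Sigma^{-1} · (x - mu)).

Step 1 — centre the observation: (x - mu) = (-3, -2).

Step 2 — invert Sigma. det(Sigma) = 5·4 - (2)² = 16.
  Sigma^{-1} = (1/det) · [[d, -b], [-b, a]] = [[0.25, -0.125],
 [-0.125, 0.3125]].

Step 3 — form the quadratic (x - mu)^T · Sigma^{-1} · (x - mu):
  Sigma^{-1} · (x - mu) = (-0.5, -0.25).
  (x - mu)^T · [Sigma^{-1} · (x - mu)] = (-3)·(-0.5) + (-2)·(-0.25) = 2.

Step 4 — take square root: d = √(2) ≈ 1.4142.

d(x, mu) = √(2) ≈ 1.4142


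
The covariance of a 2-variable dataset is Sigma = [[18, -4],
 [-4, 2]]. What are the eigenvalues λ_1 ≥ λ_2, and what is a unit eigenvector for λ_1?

Step 1 — characteristic polynomial of 2×2 Sigma:
  det(Sigma - λI) = λ² - trace · λ + det = 0.
  trace = 18 + 2 = 20, det = 18·2 - (-4)² = 20.
Step 2 — discriminant:
  Δ = trace² - 4·det = 400 - 80 = 320.
Step 3 — eigenvalues:
  λ = (trace ± √Δ)/2 = (20 ± 17.8885)/2,
  λ_1 = 18.9443,  λ_2 = 1.0557.

Step 4 — unit eigenvector for λ_1: solve (Sigma - λ_1 I)v = 0. First row:
  (18 - 18.9443)·v_x + (-4)·v_y = 0, i.e. (-0.9443)·v_x + (-4)·v_y = 0,
  so v ∝ (b, λ_1 - a) = (-4, 0.9443); multiply by -1 so the first entry is positive: u = (4, -0.9443).
  ||u|| = √((4)² + (-0.9443)²) = √(16.8916) ≈ 4.1099,
  v_1 = u/||u|| ≈ (0.9732, -0.2298) (||v_1|| = 1).

λ_1 = 18.9443,  λ_2 = 1.0557;  v_1 ≈ (0.9732, -0.2298)


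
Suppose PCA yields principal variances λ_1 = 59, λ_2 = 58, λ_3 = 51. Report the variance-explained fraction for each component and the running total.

Step 1 — total variance = trace(Sigma) = Σ λ_i = 59 + 58 + 51 = 168.

Step 2 — fraction explained by component i = λ_i / Σ λ:
  PC1: 59/168 = 0.3512
  PC2: 58/168 = 0.3452
  PC3: 51/168 = 0.3036

Step 3 — cumulative fraction after k components = (λ_1 + ... + λ_k) / Σ λ:
  k = 1: 59/168 = 0.3512
  k = 2: (59 + 58)/168 = 117/168 = 0.6964
  k = 3: (59 + 58 + 51)/168 = 168/168 = 1

Summary (fraction, with percent):

explained: PC1 0.3512 (35.12%), PC2 0.3452 (34.52%), PC3 0.3036 (30.36%);  cumulative: 0.3512, 0.6964, 1


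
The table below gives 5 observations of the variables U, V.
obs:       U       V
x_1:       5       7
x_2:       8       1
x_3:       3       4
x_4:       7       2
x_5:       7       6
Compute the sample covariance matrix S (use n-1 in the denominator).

Step 1 — column means:
  mean(U) = (5 + 8 + 3 + 7 + 7) / 5 = 30/5 = 6
  mean(V) = (7 + 1 + 4 + 2 + 6) / 5 = 20/5 = 4

Step 2 — sample covariance S[i,j] = (1/(n-1)) · Σ_k (x_{k,i} - mean_i) · (x_{k,j} - mean_j), with n-1 = 4.
  S[U,U] = ((-1)·(-1) + (2)·(2) + (-3)·(-3) + (1)·(1) + (1)·(1)) / 4 = 16/4 = 4
  S[U,V] = ((-1)·(3) + (2)·(-3) + (-3)·(0) + (1)·(-2) + (1)·(2)) / 4 = -9/4 = -2.25
  S[V,V] = ((3)·(3) + (-3)·(-3) + (0)·(0) + (-2)·(-2) + (2)·(2)) / 4 = 26/4 = 6.5

S is symmetric (S[j,i] = S[i,j]). Assembling:

S = [[4, -2.25],
 [-2.25, 6.5]]


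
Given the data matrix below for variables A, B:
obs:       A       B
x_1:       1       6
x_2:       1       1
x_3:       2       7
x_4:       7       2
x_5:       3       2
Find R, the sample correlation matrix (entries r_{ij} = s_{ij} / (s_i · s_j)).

Step 1 — column means:
  mean(A) = (1 + 1 + 2 + 7 + 3) / 5 = 14/5 = 2.8
  mean(B) = (6 + 1 + 7 + 2 + 2) / 5 = 18/5 = 3.6

Step 2 — sample variances and covariances s[i,j] = (1/(n-1)) · Σ_k (x_{k,i} - mean_i) · (x_{k,j} - mean_j), with n-1 = 4:
  s[A,A] = ((-1.8)·(-1.8) + (-1.8)·(-1.8) + (-0.8)·(-0.8) + (4.2)·(4.2) + (0.2)·(0.2)) / 4 = 24.8/4 = 6.2
  s[A,B] = ((-1.8)·(2.4) + (-1.8)·(-2.6) + (-0.8)·(3.4) + (4.2)·(-1.6) + (0.2)·(-1.6)) / 4 = -9.4/4 = -2.35
  s[B,B] = ((2.4)·(2.4) + (-2.6)·(-2.6) + (3.4)·(3.4) + (-1.6)·(-1.6) + (-1.6)·(-1.6)) / 4 = 29.2/4 = 7.3
  Sample standard deviations s_i = √(s[i,i]):
  s(A) = √(6.2) = 2.49
  s(B) = √(7.3) = 2.7019

Step 3 — r_{ij} = s_{ij} / (s_i · s_j):
  r[A,A] = 1 (diagonal).
  r[A,B] = -2.35 / (2.49 · 2.7019) = -2.35 / 6.7276 = -0.3493
  r[B,B] = 1 (diagonal).

R is symmetric with unit diagonal. Assembling:

R = [[1, -0.3493],
 [-0.3493, 1]]


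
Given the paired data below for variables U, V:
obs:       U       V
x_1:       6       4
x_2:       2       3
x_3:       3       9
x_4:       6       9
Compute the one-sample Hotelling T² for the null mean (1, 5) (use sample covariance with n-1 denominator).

Step 1 — sample mean vector:
  mean(U) = (6 + 2 + 3 + 6) / 4 = 17/4 = 4.25
  mean(V) = (4 + 3 + 9 + 9) / 4 = 25/4 = 6.25
  x̄ = (4.25, 6.25),  deviation x̄ - mu_0 = (4.25, 6.25) - (1, 5) = (3.25, 1.25).

Step 2 — sample covariance matrix, S[i,j] = (1/(n-1)) · Σ_k (x_{k,i} - mean_i) · (x_{k,j} - mean_j), divisor n-1 = 3:
  S[U,U] = ((1.75)·(1.75) + (-2.25)·(-2.25) + (-1.25)·(-1.25) + (1.75)·(1.75)) / 3 = 12.75/3 = 4.25
  S[U,V] = ((1.75)·(-2.25) + (-2.25)·(-3.25) + (-1.25)·(2.75) + (1.75)·(2.75)) / 3 = 4.75/3 = 1.5833
  S[V,V] = ((-2.25)·(-2.25) + (-3.25)·(-3.25) + (2.75)·(2.75) + (2.75)·(2.75)) / 3 = 30.75/3 = 10.25
  S = [[4.25, 1.5833],
 [1.5833, 10.25]].

Step 3 — invert S. det(S) = 4.25·10.25 - (1.5833)² = 41.0556.
  S^{-1} = (1/det) · [[d, -b], [-b, a]] = [[0.2497, -0.0386],
 [-0.0386, 0.1035]].

Step 4 — quadratic form (x̄ - mu_0)^T · S^{-1} · (x̄ - mu_0):
  S^{-1} · (x̄ - mu_0) = (0.7632, 0.0041),
  (x̄ - mu_0)^T · [...] = (3.25)·(0.7632) + (1.25)·(0.0041) = 2.4855.

Step 5 — scale by n: T² = 4 · 2.4855 = 9.9418.

T² ≈ 9.9418


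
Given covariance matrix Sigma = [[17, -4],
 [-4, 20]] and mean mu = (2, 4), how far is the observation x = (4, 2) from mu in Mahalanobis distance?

Step 1 — centre the observation: (x - mu) = (2, -2).

Step 2 — invert Sigma. det(Sigma) = 17·20 - (-4)² = 324.
  Sigma^{-1} = (1/det) · [[d, -b], [-b, a]] = [[0.0617, 0.0123],
 [0.0123, 0.0525]].

Step 3 — form the quadratic (x - mu)^T · Sigma^{-1} · (x - mu):
  Sigma^{-1} · (x - mu) = (0.0988, -0.0802).
  (x - mu)^T · [Sigma^{-1} · (x - mu)] = (2)·(0.0988) + (-2)·(-0.0802) = 0.358.

Step 4 — take square root: d = √(0.358) ≈ 0.5984.

d(x, mu) = √(0.358) ≈ 0.5984


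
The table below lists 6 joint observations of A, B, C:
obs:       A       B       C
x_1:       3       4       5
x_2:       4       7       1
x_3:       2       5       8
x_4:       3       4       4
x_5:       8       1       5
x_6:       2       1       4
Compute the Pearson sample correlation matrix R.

Step 1 — column means:
  mean(A) = (3 + 4 + 2 + 3 + 8 + 2) / 6 = 22/6 = 3.6667
  mean(B) = (4 + 7 + 5 + 4 + 1 + 1) / 6 = 22/6 = 3.6667
  mean(C) = (5 + 1 + 8 + 4 + 5 + 4) / 6 = 27/6 = 4.5

Step 2 — sample variances and covariances s[i,j] = (1/(n-1)) · Σ_k (x_{k,i} - mean_i) · (x_{k,j} - mean_j), with n-1 = 5:
  s[A,A] = ((-0.6667)·(-0.6667) + (0.3333)·(0.3333) + (-1.6667)·(-1.6667) + (-0.6667)·(-0.6667) + (4.3333)·(4.3333) + (-1.6667)·(-1.6667)) / 5 = 25.3333/5 = 5.0667
  s[A,B] = ((-0.6667)·(0.3333) + (0.3333)·(3.3333) + (-1.6667)·(1.3333) + (-0.6667)·(0.3333) + (4.3333)·(-2.6667) + (-1.6667)·(-2.6667)) / 5 = -8.6667/5 = -1.7333
  s[A,C] = ((-0.6667)·(0.5) + (0.3333)·(-3.5) + (-1.6667)·(3.5) + (-0.6667)·(-0.5) + (4.3333)·(0.5) + (-1.6667)·(-0.5)) / 5 = -4/5 = -0.8
  s[B,B] = ((0.3333)·(0.3333) + (3.3333)·(3.3333) + (1.3333)·(1.3333) + (0.3333)·(0.3333) + (-2.6667)·(-2.6667) + (-2.6667)·(-2.6667)) / 5 = 27.3333/5 = 5.4667
  s[B,C] = ((0.3333)·(0.5) + (3.3333)·(-3.5) + (1.3333)·(3.5) + (0.3333)·(-0.5) + (-2.6667)·(0.5) + (-2.6667)·(-0.5)) / 5 = -7/5 = -1.4
  s[C,C] = ((0.5)·(0.5) + (-3.5)·(-3.5) + (3.5)·(3.5) + (-0.5)·(-0.5) + (0.5)·(0.5) + (-0.5)·(-0.5)) / 5 = 25.5/5 = 5.1
  Sample standard deviations s_i = √(s[i,i]):
  s(A) = √(5.0667) = 2.2509
  s(B) = √(5.4667) = 2.3381
  s(C) = √(5.1) = 2.2583

Step 3 — r_{ij} = s_{ij} / (s_i · s_j):
  r[A,A] = 1 (diagonal).
  r[A,B] = -1.7333 / (2.2509 · 2.3381) = -1.7333 / 5.2629 = -0.3294
  r[A,C] = -0.8 / (2.2509 · 2.2583) = -0.8 / 5.0833 = -0.1574
  r[B,B] = 1 (diagonal).
  r[B,C] = -1.4 / (2.3381 · 2.2583) = -1.4 / 5.2802 = -0.2651
  r[C,C] = 1 (diagonal).

R is symmetric with unit diagonal. Assembling:

R = [[1, -0.3294, -0.1574],
 [-0.3294, 1, -0.2651],
 [-0.1574, -0.2651, 1]]


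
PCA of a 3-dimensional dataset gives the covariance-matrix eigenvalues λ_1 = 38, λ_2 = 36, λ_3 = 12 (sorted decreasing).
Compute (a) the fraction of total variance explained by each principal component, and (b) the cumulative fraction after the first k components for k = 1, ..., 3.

Step 1 — total variance = trace(Sigma) = Σ λ_i = 38 + 36 + 12 = 86.

Step 2 — fraction explained by component i = λ_i / Σ λ:
  PC1: 38/86 = 0.4419
  PC2: 36/86 = 0.4186
  PC3: 12/86 = 0.1395

Step 3 — cumulative fraction after k components = (λ_1 + ... + λ_k) / Σ λ:
  k = 1: 38/86 = 0.4419
  k = 2: (38 + 36)/86 = 74/86 = 0.8605
  k = 3: (38 + 36 + 12)/86 = 86/86 = 1

Summary (fraction, with percent):

explained: PC1 0.4419 (44.19%), PC2 0.4186 (41.86%), PC3 0.1395 (13.95%);  cumulative: 0.4419, 0.8605, 1


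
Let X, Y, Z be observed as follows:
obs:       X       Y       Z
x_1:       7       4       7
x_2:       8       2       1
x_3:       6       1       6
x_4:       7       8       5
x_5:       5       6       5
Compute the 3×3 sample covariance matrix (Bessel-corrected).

Step 1 — column means:
  mean(X) = (7 + 8 + 6 + 7 + 5) / 5 = 33/5 = 6.6
  mean(Y) = (4 + 2 + 1 + 8 + 6) / 5 = 21/5 = 4.2
  mean(Z) = (7 + 1 + 6 + 5 + 5) / 5 = 24/5 = 4.8

Step 2 — sample covariance S[i,j] = (1/(n-1)) · Σ_k (x_{k,i} - mean_i) · (x_{k,j} - mean_j), with n-1 = 4.
  S[X,X] = ((0.4)·(0.4) + (1.4)·(1.4) + (-0.6)·(-0.6) + (0.4)·(0.4) + (-1.6)·(-1.6)) / 4 = 5.2/4 = 1.3
  S[X,Y] = ((0.4)·(-0.2) + (1.4)·(-2.2) + (-0.6)·(-3.2) + (0.4)·(3.8) + (-1.6)·(1.8)) / 4 = -2.6/4 = -0.65
  S[X,Z] = ((0.4)·(2.2) + (1.4)·(-3.8) + (-0.6)·(1.2) + (0.4)·(0.2) + (-1.6)·(0.2)) / 4 = -5.4/4 = -1.35
  S[Y,Y] = ((-0.2)·(-0.2) + (-2.2)·(-2.2) + (-3.2)·(-3.2) + (3.8)·(3.8) + (1.8)·(1.8)) / 4 = 32.8/4 = 8.2
  S[Y,Z] = ((-0.2)·(2.2) + (-2.2)·(-3.8) + (-3.2)·(1.2) + (3.8)·(0.2) + (1.8)·(0.2)) / 4 = 5.2/4 = 1.3
  S[Z,Z] = ((2.2)·(2.2) + (-3.8)·(-3.8) + (1.2)·(1.2) + (0.2)·(0.2) + (0.2)·(0.2)) / 4 = 20.8/4 = 5.2

S is symmetric (S[j,i] = S[i,j]). Assembling:

S = [[1.3, -0.65, -1.35],
 [-0.65, 8.2, 1.3],
 [-1.35, 1.3, 5.2]]


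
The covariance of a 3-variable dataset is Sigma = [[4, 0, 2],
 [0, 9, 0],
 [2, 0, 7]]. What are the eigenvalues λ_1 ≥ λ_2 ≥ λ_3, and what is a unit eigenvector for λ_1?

Step 1 — characteristic polynomial p(λ) = det(λI - Sigma) = λ³ - tr·λ² + c_1·λ - det, where tr = trace, c_1 = sum of the principal 2×2 minors, det = det(Sigma):
  tr = 4 + 9 + 7 = 20,
  c_1 = (4·9 - (0)²) + (4·7 - (2)²) + (9·7 - (0)²) = 36 + 24 + 63 = 123,
  det = 4·(9·7 - (0)²) - (0)·((0)·7 - (0)·(2)) + (2)·((0)·(0) - 9·(2)) = 4·(63) - (0)·(0) + (2)·(-18) = 216.
  So p(λ) = λ³ - 20λ² + 123λ - 216.
Step 2 — look for an integer root (rational root theorem: any rational root is an integer divisor of 216). Testing λ = 3:
  p(3) = 27 - 180 + 369 - 216 = 0  ✓
  Dividing out (λ - 3): p(λ) = (λ - 3)(λ² - 17λ + 72).
Step 3 — remaining eigenvalues from the quadratic λ² - 17λ + 72 = 0:
  Δ = 17² - 4·72 = 289 - 288 = 1,  λ = (17 ± √1)/2 = (17 ± 1)/2 = 9 or 8.
  Sorted: λ_1 = 9,  λ_2 = 8,  λ_3 = 3  (check: sum = 20 = tr ✓).

Step 4 — unit eigenvector for λ_1 = 9: v spans the null space of (Sigma - λ_1 I), whose rows are
  r_1 = (-5, 0, 2),  r_2 = (0, 0, 0),  r_3 = (2, 0, -2).
  v is orthogonal to every row, so take v ∝ r_1 × r_3 = ((0)·(-2) - (2)·(0), (2)·(2) - (-5)·(-2), (-5)·(0) - (0)·(2)) = (0, -6, 0).
  Rescale (divide by 6; multiply by -1 so the first nonzero entry is positive): u = (0, 1, 0).
  ||u|| = √((0)² + (1)² + (0)²) = √(1) = 1,  v_1 = u/||u|| ≈ (0, 1, 0) (||v_1|| = 1).

λ_1 = 9,  λ_2 = 8,  λ_3 = 3;  v_1 ≈ (0, 1, 0)


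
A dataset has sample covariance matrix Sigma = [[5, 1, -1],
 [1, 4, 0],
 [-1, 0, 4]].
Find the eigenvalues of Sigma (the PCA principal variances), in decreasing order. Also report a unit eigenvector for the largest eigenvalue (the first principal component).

Step 1 — characteristic polynomial p(λ) = det(λI - Sigma) = λ³ - tr·λ² + c_1·λ - det, where tr = trace, c_1 = sum of the principal 2×2 minors, det = det(Sigma):
  tr = 5 + 4 + 4 = 13,
  c_1 = (5·4 - (1)²) + (5·4 - (-1)²) + (4·4 - (0)²) = 19 + 19 + 16 = 54,
  det = 5·(4·4 - (0)²) - (1)·((1)·4 - (0)·(-1)) + (-1)·((1)·(0) - 4·(-1)) = 5·(16) - (1)·(4) + (-1)·(4) = 72.
  So p(λ) = λ³ - 13λ² + 54λ - 72.
Step 2 — look for an integer root (rational root theorem: any rational root is an integer divisor of 72). Testing λ = 3:
  p(3) = 27 - 117 + 162 - 72 = 0  ✓
  Dividing out (λ - 3): p(λ) = (λ - 3)(λ² - 10λ + 24).
Step 3 — remaining eigenvalues from the quadratic λ² - 10λ + 24 = 0:
  Δ = 10² - 4·24 = 100 - 96 = 4,  λ = (10 ± √4)/2 = (10 ± 2)/2 = 6 or 4.
  Sorted: λ_1 = 6,  λ_2 = 4,  λ_3 = 3  (check: sum = 13 = tr ✓).

Step 4 — unit eigenvector for λ_1 = 6: v spans the null space of (Sigma - λ_1 I), whose rows are
  r_1 = (-1, 1, -1),  r_2 = (1, -2, 0),  r_3 = (-1, 0, -2).
  v is orthogonal to every row, so take v ∝ r_1 × r_2 = ((1)·(0) - (-1)·(-2), (-1)·(1) - (-1)·(0), (-1)·(-2) - (1)·(1)) = (-2, -1, 1).
  Rescale (multiply by -1 so the first nonzero entry is positive): u = (2, 1, -1).
  ||u|| = √((2)² + (1)² + (-1)²) = √(6) ≈ 2.4495,  v_1 = u/||u|| ≈ (0.8165, 0.4082, -0.4082) (||v_1|| = 1).

λ_1 = 6,  λ_2 = 4,  λ_3 = 3;  v_1 ≈ (0.8165, 0.4082, -0.4082)


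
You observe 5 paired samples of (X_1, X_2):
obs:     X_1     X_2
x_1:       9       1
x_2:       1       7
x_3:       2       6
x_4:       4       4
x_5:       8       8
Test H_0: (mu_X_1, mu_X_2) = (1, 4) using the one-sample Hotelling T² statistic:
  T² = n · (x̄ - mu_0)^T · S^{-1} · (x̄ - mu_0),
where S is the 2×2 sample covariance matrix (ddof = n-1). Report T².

Step 1 — sample mean vector:
  mean(X_1) = (9 + 1 + 2 + 4 + 8) / 5 = 24/5 = 4.8
  mean(X_2) = (1 + 7 + 6 + 4 + 8) / 5 = 26/5 = 5.2
  x̄ = (4.8, 5.2),  deviation x̄ - mu_0 = (4.8, 5.2) - (1, 4) = (3.8, 1.2).

Step 2 — sample covariance matrix, S[i,j] = (1/(n-1)) · Σ_k (x_{k,i} - mean_i) · (x_{k,j} - mean_j), divisor n-1 = 4:
  S[X_1,X_1] = ((4.2)·(4.2) + (-3.8)·(-3.8) + (-2.8)·(-2.8) + (-0.8)·(-0.8) + (3.2)·(3.2)) / 4 = 50.8/4 = 12.7
  S[X_1,X_2] = ((4.2)·(-4.2) + (-3.8)·(1.8) + (-2.8)·(0.8) + (-0.8)·(-1.2) + (3.2)·(2.8)) / 4 = -16.8/4 = -4.2
  S[X_2,X_2] = ((-4.2)·(-4.2) + (1.8)·(1.8) + (0.8)·(0.8) + (-1.2)·(-1.2) + (2.8)·(2.8)) / 4 = 30.8/4 = 7.7
  S = [[12.7, -4.2],
 [-4.2, 7.7]].

Step 3 — invert S. det(S) = 12.7·7.7 - (-4.2)² = 80.15.
  S^{-1} = (1/det) · [[d, -b], [-b, a]] = [[0.0961, 0.0524],
 [0.0524, 0.1585]].

Step 4 — quadratic form (x̄ - mu_0)^T · S^{-1} · (x̄ - mu_0):
  S^{-1} · (x̄ - mu_0) = (0.4279, 0.3893),
  (x̄ - mu_0)^T · [...] = (3.8)·(0.4279) + (1.2)·(0.3893) = 2.0933.

Step 5 — scale by n: T² = 5 · 2.0933 = 10.4666.

T² ≈ 10.4666


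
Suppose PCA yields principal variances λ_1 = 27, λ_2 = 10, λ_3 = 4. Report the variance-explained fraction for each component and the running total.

Step 1 — total variance = trace(Sigma) = Σ λ_i = 27 + 10 + 4 = 41.

Step 2 — fraction explained by component i = λ_i / Σ λ:
  PC1: 27/41 = 0.6585
  PC2: 10/41 = 0.2439
  PC3: 4/41 = 0.0976

Step 3 — cumulative fraction after k components = (λ_1 + ... + λ_k) / Σ λ:
  k = 1: 27/41 = 0.6585
  k = 2: (27 + 10)/41 = 37/41 = 0.9024
  k = 3: (27 + 10 + 4)/41 = 41/41 = 1

Summary (fraction, with percent):

explained: PC1 0.6585 (65.85%), PC2 0.2439 (24.39%), PC3 0.0976 (9.76%);  cumulative: 0.6585, 0.9024, 1


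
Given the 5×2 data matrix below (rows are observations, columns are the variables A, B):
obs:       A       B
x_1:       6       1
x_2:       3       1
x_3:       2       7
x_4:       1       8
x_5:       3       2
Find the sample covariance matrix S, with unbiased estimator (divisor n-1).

Step 1 — column means:
  mean(A) = (6 + 3 + 2 + 1 + 3) / 5 = 15/5 = 3
  mean(B) = (1 + 1 + 7 + 8 + 2) / 5 = 19/5 = 3.8

Step 2 — sample covariance S[i,j] = (1/(n-1)) · Σ_k (x_{k,i} - mean_i) · (x_{k,j} - mean_j), with n-1 = 4.
  S[A,A] = ((3)·(3) + (0)·(0) + (-1)·(-1) + (-2)·(-2) + (0)·(0)) / 4 = 14/4 = 3.5
  S[A,B] = ((3)·(-2.8) + (0)·(-2.8) + (-1)·(3.2) + (-2)·(4.2) + (0)·(-1.8)) / 4 = -20/4 = -5
  S[B,B] = ((-2.8)·(-2.8) + (-2.8)·(-2.8) + (3.2)·(3.2) + (4.2)·(4.2) + (-1.8)·(-1.8)) / 4 = 46.8/4 = 11.7

S is symmetric (S[j,i] = S[i,j]). Assembling:

S = [[3.5, -5],
 [-5, 11.7]]


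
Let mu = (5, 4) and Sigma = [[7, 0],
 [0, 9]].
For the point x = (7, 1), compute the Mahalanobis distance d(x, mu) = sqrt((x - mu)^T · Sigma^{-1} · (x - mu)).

Step 1 — centre the observation: (x - mu) = (2, -3).

Step 2 — invert Sigma. det(Sigma) = 7·9 - (0)² = 63.
  Sigma^{-1} = (1/det) · [[d, -b], [-b, a]] = [[0.1429, 0],
 [0, 0.1111]].

Step 3 — form the quadratic (x - mu)^T · Sigma^{-1} · (x - mu):
  Sigma^{-1} · (x - mu) = (0.2857, -0.3333).
  (x - mu)^T · [Sigma^{-1} · (x - mu)] = (2)·(0.2857) + (-3)·(-0.3333) = 1.5714.

Step 4 — take square root: d = √(1.5714) ≈ 1.2536.

d(x, mu) = √(1.5714) ≈ 1.2536


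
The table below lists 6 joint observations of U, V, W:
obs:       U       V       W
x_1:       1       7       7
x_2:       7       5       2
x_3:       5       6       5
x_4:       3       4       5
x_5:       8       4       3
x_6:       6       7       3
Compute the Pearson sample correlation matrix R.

Step 1 — column means:
  mean(U) = (1 + 7 + 5 + 3 + 8 + 6) / 6 = 30/6 = 5
  mean(V) = (7 + 5 + 6 + 4 + 4 + 7) / 6 = 33/6 = 5.5
  mean(W) = (7 + 2 + 5 + 5 + 3 + 3) / 6 = 25/6 = 4.1667

Step 2 — sample variances and covariances s[i,j] = (1/(n-1)) · Σ_k (x_{k,i} - mean_i) · (x_{k,j} - mean_j), with n-1 = 5:
  s[U,U] = ((-4)·(-4) + (2)·(2) + (0)·(0) + (-2)·(-2) + (3)·(3) + (1)·(1)) / 5 = 34/5 = 6.8
  s[U,V] = ((-4)·(1.5) + (2)·(-0.5) + (0)·(0.5) + (-2)·(-1.5) + (3)·(-1.5) + (1)·(1.5)) / 5 = -7/5 = -1.4
  s[U,W] = ((-4)·(2.8333) + (2)·(-2.1667) + (0)·(0.8333) + (-2)·(0.8333) + (3)·(-1.1667) + (1)·(-1.1667)) / 5 = -22/5 = -4.4
  s[V,V] = ((1.5)·(1.5) + (-0.5)·(-0.5) + (0.5)·(0.5) + (-1.5)·(-1.5) + (-1.5)·(-1.5) + (1.5)·(1.5)) / 5 = 9.5/5 = 1.9
  s[V,W] = ((1.5)·(2.8333) + (-0.5)·(-2.1667) + (0.5)·(0.8333) + (-1.5)·(0.8333) + (-1.5)·(-1.1667) + (1.5)·(-1.1667)) / 5 = 4.5/5 = 0.9
  s[W,W] = ((2.8333)·(2.8333) + (-2.1667)·(-2.1667) + (0.8333)·(0.8333) + (0.8333)·(0.8333) + (-1.1667)·(-1.1667) + (-1.1667)·(-1.1667)) / 5 = 16.8333/5 = 3.3667
  Sample standard deviations s_i = √(s[i,i]):
  s(U) = √(6.8) = 2.6077
  s(V) = √(1.9) = 1.3784
  s(W) = √(3.3667) = 1.8348

Step 3 — r_{ij} = s_{ij} / (s_i · s_j):
  r[U,U] = 1 (diagonal).
  r[U,V] = -1.4 / (2.6077 · 1.3784) = -1.4 / 3.5944 = -0.3895
  r[U,W] = -4.4 / (2.6077 · 1.8348) = -4.4 / 4.7847 = -0.9196
  r[V,V] = 1 (diagonal).
  r[V,W] = 0.9 / (1.3784 · 1.8348) = 0.9 / 2.5292 = 0.3558
  r[W,W] = 1 (diagonal).

R is symmetric with unit diagonal. Assembling:

R = [[1, -0.3895, -0.9196],
 [-0.3895, 1, 0.3558],
 [-0.9196, 0.3558, 1]]


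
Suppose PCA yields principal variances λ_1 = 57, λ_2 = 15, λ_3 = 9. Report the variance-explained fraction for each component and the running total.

Step 1 — total variance = trace(Sigma) = Σ λ_i = 57 + 15 + 9 = 81.

Step 2 — fraction explained by component i = λ_i / Σ λ:
  PC1: 57/81 = 0.7037
  PC2: 15/81 = 0.1852
  PC3: 9/81 = 0.1111

Step 3 — cumulative fraction after k components = (λ_1 + ... + λ_k) / Σ λ:
  k = 1: 57/81 = 0.7037
  k = 2: (57 + 15)/81 = 72/81 = 0.8889
  k = 3: (57 + 15 + 9)/81 = 81/81 = 1

Summary (fraction, with percent):

explained: PC1 0.7037 (70.37%), PC2 0.1852 (18.52%), PC3 0.1111 (11.11%);  cumulative: 0.7037, 0.8889, 1


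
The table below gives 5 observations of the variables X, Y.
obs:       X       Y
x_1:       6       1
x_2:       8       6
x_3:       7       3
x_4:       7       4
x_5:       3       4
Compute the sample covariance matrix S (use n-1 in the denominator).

Step 1 — column means:
  mean(X) = (6 + 8 + 7 + 7 + 3) / 5 = 31/5 = 6.2
  mean(Y) = (1 + 6 + 3 + 4 + 4) / 5 = 18/5 = 3.6

Step 2 — sample covariance S[i,j] = (1/(n-1)) · Σ_k (x_{k,i} - mean_i) · (x_{k,j} - mean_j), with n-1 = 4.
  S[X,X] = ((-0.2)·(-0.2) + (1.8)·(1.8) + (0.8)·(0.8) + (0.8)·(0.8) + (-3.2)·(-3.2)) / 4 = 14.8/4 = 3.7
  S[X,Y] = ((-0.2)·(-2.6) + (1.8)·(2.4) + (0.8)·(-0.6) + (0.8)·(0.4) + (-3.2)·(0.4)) / 4 = 3.4/4 = 0.85
  S[Y,Y] = ((-2.6)·(-2.6) + (2.4)·(2.4) + (-0.6)·(-0.6) + (0.4)·(0.4) + (0.4)·(0.4)) / 4 = 13.2/4 = 3.3

S is symmetric (S[j,i] = S[i,j]). Assembling:

S = [[3.7, 0.85],
 [0.85, 3.3]]


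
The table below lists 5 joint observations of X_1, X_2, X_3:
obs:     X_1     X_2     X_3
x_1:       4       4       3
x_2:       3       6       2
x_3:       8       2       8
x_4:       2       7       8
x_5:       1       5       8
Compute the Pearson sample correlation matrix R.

Step 1 — column means:
  mean(X_1) = (4 + 3 + 8 + 2 + 1) / 5 = 18/5 = 3.6
  mean(X_2) = (4 + 6 + 2 + 7 + 5) / 5 = 24/5 = 4.8
  mean(X_3) = (3 + 2 + 8 + 8 + 8) / 5 = 29/5 = 5.8

Step 2 — sample variances and covariances s[i,j] = (1/(n-1)) · Σ_k (x_{k,i} - mean_i) · (x_{k,j} - mean_j), with n-1 = 4:
  s[X_1,X_1] = ((0.4)·(0.4) + (-0.6)·(-0.6) + (4.4)·(4.4) + (-1.6)·(-1.6) + (-2.6)·(-2.6)) / 4 = 29.2/4 = 7.3
  s[X_1,X_2] = ((0.4)·(-0.8) + (-0.6)·(1.2) + (4.4)·(-2.8) + (-1.6)·(2.2) + (-2.6)·(0.2)) / 4 = -17.4/4 = -4.35
  s[X_1,X_3] = ((0.4)·(-2.8) + (-0.6)·(-3.8) + (4.4)·(2.2) + (-1.6)·(2.2) + (-2.6)·(2.2)) / 4 = 1.6/4 = 0.4
  s[X_2,X_2] = ((-0.8)·(-0.8) + (1.2)·(1.2) + (-2.8)·(-2.8) + (2.2)·(2.2) + (0.2)·(0.2)) / 4 = 14.8/4 = 3.7
  s[X_2,X_3] = ((-0.8)·(-2.8) + (1.2)·(-3.8) + (-2.8)·(2.2) + (2.2)·(2.2) + (0.2)·(2.2)) / 4 = -3.2/4 = -0.8
  s[X_3,X_3] = ((-2.8)·(-2.8) + (-3.8)·(-3.8) + (2.2)·(2.2) + (2.2)·(2.2) + (2.2)·(2.2)) / 4 = 36.8/4 = 9.2
  Sample standard deviations s_i = √(s[i,i]):
  s(X_1) = √(7.3) = 2.7019
  s(X_2) = √(3.7) = 1.9235
  s(X_3) = √(9.2) = 3.0332

Step 3 — r_{ij} = s_{ij} / (s_i · s_j):
  r[X_1,X_1] = 1 (diagonal).
  r[X_1,X_2] = -4.35 / (2.7019 · 1.9235) = -4.35 / 5.1971 = -0.837
  r[X_1,X_3] = 0.4 / (2.7019 · 3.0332) = 0.4 / 8.1951 = 0.0488
  r[X_2,X_2] = 1 (diagonal).
  r[X_2,X_3] = -0.8 / (1.9235 · 3.0332) = -0.8 / 5.8344 = -0.1371
  r[X_3,X_3] = 1 (diagonal).

R is symmetric with unit diagonal. Assembling:

R = [[1, -0.837, 0.0488],
 [-0.837, 1, -0.1371],
 [0.0488, -0.1371, 1]]


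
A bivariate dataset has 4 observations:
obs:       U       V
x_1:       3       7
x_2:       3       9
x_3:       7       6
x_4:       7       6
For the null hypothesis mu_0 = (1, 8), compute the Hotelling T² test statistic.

Step 1 — sample mean vector:
  mean(U) = (3 + 3 + 7 + 7) / 4 = 20/4 = 5
  mean(V) = (7 + 9 + 6 + 6) / 4 = 28/4 = 7
  x̄ = (5, 7),  deviation x̄ - mu_0 = (5, 7) - (1, 8) = (4, -1).

Step 2 — sample covariance matrix, S[i,j] = (1/(n-1)) · Σ_k (x_{k,i} - mean_i) · (x_{k,j} - mean_j), divisor n-1 = 3:
  S[U,U] = ((-2)·(-2) + (-2)·(-2) + (2)·(2) + (2)·(2)) / 3 = 16/3 = 5.3333
  S[U,V] = ((-2)·(0) + (-2)·(2) + (2)·(-1) + (2)·(-1)) / 3 = -8/3 = -2.6667
  S[V,V] = ((0)·(0) + (2)·(2) + (-1)·(-1) + (-1)·(-1)) / 3 = 6/3 = 2
  S = [[5.3333, -2.6667],
 [-2.6667, 2]].

Step 3 — invert S. det(S) = 5.3333·2 - (-2.6667)² = 3.5556.
  S^{-1} = (1/det) · [[d, -b], [-b, a]] = [[0.5625, 0.75],
 [0.75, 1.5]].

Step 4 — quadratic form (x̄ - mu_0)^T · S^{-1} · (x̄ - mu_0):
  S^{-1} · (x̄ - mu_0) = (1.5, 1.5),
  (x̄ - mu_0)^T · [...] = (4)·(1.5) + (-1)·(1.5) = 4.5.

Step 5 — scale by n: T² = 4 · 4.5 = 18.

T² ≈ 18


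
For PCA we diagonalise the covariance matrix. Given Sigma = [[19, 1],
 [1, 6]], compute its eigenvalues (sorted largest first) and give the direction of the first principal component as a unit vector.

Step 1 — characteristic polynomial of 2×2 Sigma:
  det(Sigma - λI) = λ² - trace · λ + det = 0.
  trace = 19 + 6 = 25, det = 19·6 - (1)² = 113.
Step 2 — discriminant:
  Δ = trace² - 4·det = 625 - 452 = 173.
Step 3 — eigenvalues:
  λ = (trace ± √Δ)/2 = (25 ± 13.1529)/2,
  λ_1 = 19.0765,  λ_2 = 5.9235.

Step 4 — unit eigenvector for λ_1: solve (Sigma - λ_1 I)v = 0. First row:
  (19 - 19.0765)·v_x + (1)·v_y = 0, i.e. (-0.0765)·v_x + (1)·v_y = 0,
  so v ∝ (b, λ_1 - a) = (1, 0.0765) = u.
  ||u|| = √((1)² + (0.0765)²) = √(1.0058) ≈ 1.0029,
  v_1 = u/||u|| ≈ (0.9971, 0.0763) (||v_1|| = 1).

λ_1 = 19.0765,  λ_2 = 5.9235;  v_1 ≈ (0.9971, 0.0763)


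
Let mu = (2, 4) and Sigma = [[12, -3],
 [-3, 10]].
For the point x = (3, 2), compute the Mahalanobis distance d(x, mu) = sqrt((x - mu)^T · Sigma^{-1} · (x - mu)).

Step 1 — centre the observation: (x - mu) = (1, -2).

Step 2 — invert Sigma. det(Sigma) = 12·10 - (-3)² = 111.
  Sigma^{-1} = (1/det) · [[d, -b], [-b, a]] = [[0.0901, 0.027],
 [0.027, 0.1081]].

Step 3 — form the quadratic (x - mu)^T · Sigma^{-1} · (x - mu):
  Sigma^{-1} · (x - mu) = (0.036, -0.1892).
  (x - mu)^T · [Sigma^{-1} · (x - mu)] = (1)·(0.036) + (-2)·(-0.1892) = 0.4144.

Step 4 — take square root: d = √(0.4144) ≈ 0.6438.

d(x, mu) = √(0.4144) ≈ 0.6438


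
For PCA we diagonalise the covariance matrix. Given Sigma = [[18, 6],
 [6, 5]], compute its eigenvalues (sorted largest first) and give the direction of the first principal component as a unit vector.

Step 1 — characteristic polynomial of 2×2 Sigma:
  det(Sigma - λI) = λ² - trace · λ + det = 0.
  trace = 18 + 5 = 23, det = 18·5 - (6)² = 54.
Step 2 — discriminant:
  Δ = trace² - 4·det = 529 - 216 = 313.
Step 3 — eigenvalues:
  λ = (trace ± √Δ)/2 = (23 ± 17.6918)/2,
  λ_1 = 20.3459,  λ_2 = 2.6541.

Step 4 — unit eigenvector for λ_1: solve (Sigma - λ_1 I)v = 0. First row:
  (18 - 20.3459)·v_x + (6)·v_y = 0, i.e. (-2.3459)·v_x + (6)·v_y = 0,
  so v ∝ (b, λ_1 - a) = (6, 2.3459) = u.
  ||u|| = √((6)² + (2.3459)²) = √(41.5033) ≈ 6.4423,
  v_1 = u/||u|| ≈ (0.9313, 0.3641) (||v_1|| = 1).

λ_1 = 20.3459,  λ_2 = 2.6541;  v_1 ≈ (0.9313, 0.3641)


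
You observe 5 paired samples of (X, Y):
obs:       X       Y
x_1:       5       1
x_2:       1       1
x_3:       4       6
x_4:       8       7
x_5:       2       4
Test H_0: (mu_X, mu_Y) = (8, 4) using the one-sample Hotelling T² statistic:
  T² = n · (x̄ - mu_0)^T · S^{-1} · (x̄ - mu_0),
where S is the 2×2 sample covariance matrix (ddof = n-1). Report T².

Step 1 — sample mean vector:
  mean(X) = (5 + 1 + 4 + 8 + 2) / 5 = 20/5 = 4
  mean(Y) = (1 + 1 + 6 + 7 + 4) / 5 = 19/5 = 3.8
  x̄ = (4, 3.8),  deviation x̄ - mu_0 = (4, 3.8) - (8, 4) = (-4, -0.2).

Step 2 — sample covariance matrix, S[i,j] = (1/(n-1)) · Σ_k (x_{k,i} - mean_i) · (x_{k,j} - mean_j), divisor n-1 = 4:
  S[X,X] = ((1)·(1) + (-3)·(-3) + (0)·(0) + (4)·(4) + (-2)·(-2)) / 4 = 30/4 = 7.5
  S[X,Y] = ((1)·(-2.8) + (-3)·(-2.8) + (0)·(2.2) + (4)·(3.2) + (-2)·(0.2)) / 4 = 18/4 = 4.5
  S[Y,Y] = ((-2.8)·(-2.8) + (-2.8)·(-2.8) + (2.2)·(2.2) + (3.2)·(3.2) + (0.2)·(0.2)) / 4 = 30.8/4 = 7.7
  S = [[7.5, 4.5],
 [4.5, 7.7]].

Step 3 — invert S. det(S) = 7.5·7.7 - (4.5)² = 37.5.
  S^{-1} = (1/det) · [[d, -b], [-b, a]] = [[0.2053, -0.12],
 [-0.12, 0.2]].

Step 4 — quadratic form (x̄ - mu_0)^T · S^{-1} · (x̄ - mu_0):
  S^{-1} · (x̄ - mu_0) = (-0.7973, 0.44),
  (x̄ - mu_0)^T · [...] = (-4)·(-0.7973) + (-0.2)·(0.44) = 3.1013.

Step 5 — scale by n: T² = 5 · 3.1013 = 15.5067.

T² ≈ 15.5067


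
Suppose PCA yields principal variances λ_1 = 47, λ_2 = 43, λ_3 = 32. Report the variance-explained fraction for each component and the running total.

Step 1 — total variance = trace(Sigma) = Σ λ_i = 47 + 43 + 32 = 122.

Step 2 — fraction explained by component i = λ_i / Σ λ:
  PC1: 47/122 = 0.3852
  PC2: 43/122 = 0.3525
  PC3: 32/122 = 0.2623

Step 3 — cumulative fraction after k components = (λ_1 + ... + λ_k) / Σ λ:
  k = 1: 47/122 = 0.3852
  k = 2: (47 + 43)/122 = 90/122 = 0.7377
  k = 3: (47 + 43 + 32)/122 = 122/122 = 1

Summary (fraction, with percent):

explained: PC1 0.3852 (38.52%), PC2 0.3525 (35.25%), PC3 0.2623 (26.23%);  cumulative: 0.3852, 0.7377, 1


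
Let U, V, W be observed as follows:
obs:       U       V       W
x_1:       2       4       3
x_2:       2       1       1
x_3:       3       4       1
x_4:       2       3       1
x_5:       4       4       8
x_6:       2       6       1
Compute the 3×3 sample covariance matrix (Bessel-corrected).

Step 1 — column means:
  mean(U) = (2 + 2 + 3 + 2 + 4 + 2) / 6 = 15/6 = 2.5
  mean(V) = (4 + 1 + 4 + 3 + 4 + 6) / 6 = 22/6 = 3.6667
  mean(W) = (3 + 1 + 1 + 1 + 8 + 1) / 6 = 15/6 = 2.5

Step 2 — sample covariance S[i,j] = (1/(n-1)) · Σ_k (x_{k,i} - mean_i) · (x_{k,j} - mean_j), with n-1 = 5.
  S[U,U] = ((-0.5)·(-0.5) + (-0.5)·(-0.5) + (0.5)·(0.5) + (-0.5)·(-0.5) + (1.5)·(1.5) + (-0.5)·(-0.5)) / 5 = 3.5/5 = 0.7
  S[U,V] = ((-0.5)·(0.3333) + (-0.5)·(-2.6667) + (0.5)·(0.3333) + (-0.5)·(-0.6667) + (1.5)·(0.3333) + (-0.5)·(2.3333)) / 5 = 1/5 = 0.2
  S[U,W] = ((-0.5)·(0.5) + (-0.5)·(-1.5) + (0.5)·(-1.5) + (-0.5)·(-1.5) + (1.5)·(5.5) + (-0.5)·(-1.5)) / 5 = 9.5/5 = 1.9
  S[V,V] = ((0.3333)·(0.3333) + (-2.6667)·(-2.6667) + (0.3333)·(0.3333) + (-0.6667)·(-0.6667) + (0.3333)·(0.3333) + (2.3333)·(2.3333)) / 5 = 13.3333/5 = 2.6667
  S[V,W] = ((0.3333)·(0.5) + (-2.6667)·(-1.5) + (0.3333)·(-1.5) + (-0.6667)·(-1.5) + (0.3333)·(5.5) + (2.3333)·(-1.5)) / 5 = 3/5 = 0.6
  S[W,W] = ((0.5)·(0.5) + (-1.5)·(-1.5) + (-1.5)·(-1.5) + (-1.5)·(-1.5) + (5.5)·(5.5) + (-1.5)·(-1.5)) / 5 = 39.5/5 = 7.9

S is symmetric (S[j,i] = S[i,j]). Assembling:

S = [[0.7, 0.2, 1.9],
 [0.2, 2.6667, 0.6],
 [1.9, 0.6, 7.9]]


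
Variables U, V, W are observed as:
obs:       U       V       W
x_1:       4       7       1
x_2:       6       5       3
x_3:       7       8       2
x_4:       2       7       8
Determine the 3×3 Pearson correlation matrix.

Step 1 — column means:
  mean(U) = (4 + 6 + 7 + 2) / 4 = 19/4 = 4.75
  mean(V) = (7 + 5 + 8 + 7) / 4 = 27/4 = 6.75
  mean(W) = (1 + 3 + 2 + 8) / 4 = 14/4 = 3.5

Step 2 — sample variances and covariances s[i,j] = (1/(n-1)) · Σ_k (x_{k,i} - mean_i) · (x_{k,j} - mean_j), with n-1 = 3:
  s[U,U] = ((-0.75)·(-0.75) + (1.25)·(1.25) + (2.25)·(2.25) + (-2.75)·(-2.75)) / 3 = 14.75/3 = 4.9167
  s[U,V] = ((-0.75)·(0.25) + (1.25)·(-1.75) + (2.25)·(1.25) + (-2.75)·(0.25)) / 3 = -0.25/3 = -0.0833
  s[U,W] = ((-0.75)·(-2.5) + (1.25)·(-0.5) + (2.25)·(-1.5) + (-2.75)·(4.5)) / 3 = -14.5/3 = -4.8333
  s[V,V] = ((0.25)·(0.25) + (-1.75)·(-1.75) + (1.25)·(1.25) + (0.25)·(0.25)) / 3 = 4.75/3 = 1.5833
  s[V,W] = ((0.25)·(-2.5) + (-1.75)·(-0.5) + (1.25)·(-1.5) + (0.25)·(4.5)) / 3 = -0.5/3 = -0.1667
  s[W,W] = ((-2.5)·(-2.5) + (-0.5)·(-0.5) + (-1.5)·(-1.5) + (4.5)·(4.5)) / 3 = 29/3 = 9.6667
  Sample standard deviations s_i = √(s[i,i]):
  s(U) = √(4.9167) = 2.2174
  s(V) = √(1.5833) = 1.2583
  s(W) = √(9.6667) = 3.1091

Step 3 — r_{ij} = s_{ij} / (s_i · s_j):
  r[U,U] = 1 (diagonal).
  r[U,V] = -0.0833 / (2.2174 · 1.2583) = -0.0833 / 2.7901 = -0.0299
  r[U,W] = -4.8333 / (2.2174 · 3.1091) = -4.8333 / 6.894 = -0.7011
  r[V,V] = 1 (diagonal).
  r[V,W] = -0.1667 / (1.2583 · 3.1091) = -0.1667 / 3.9122 = -0.0426
  r[W,W] = 1 (diagonal).

R is symmetric with unit diagonal. Assembling:

R = [[1, -0.0299, -0.7011],
 [-0.0299, 1, -0.0426],
 [-0.7011, -0.0426, 1]]


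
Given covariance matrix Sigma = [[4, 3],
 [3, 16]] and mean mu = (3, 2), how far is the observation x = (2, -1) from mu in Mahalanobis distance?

Step 1 — centre the observation: (x - mu) = (-1, -3).

Step 2 — invert Sigma. det(Sigma) = 4·16 - (3)² = 55.
  Sigma^{-1} = (1/det) · [[d, -b], [-b, a]] = [[0.2909, -0.0545],
 [-0.0545, 0.0727]].

Step 3 — form the quadratic (x - mu)^T · Sigma^{-1} · (x - mu):
  Sigma^{-1} · (x - mu) = (-0.1273, -0.1636).
  (x - mu)^T · [Sigma^{-1} · (x - mu)] = (-1)·(-0.1273) + (-3)·(-0.1636) = 0.6182.

Step 4 — take square root: d = √(0.6182) ≈ 0.7862.

d(x, mu) = √(0.6182) ≈ 0.7862


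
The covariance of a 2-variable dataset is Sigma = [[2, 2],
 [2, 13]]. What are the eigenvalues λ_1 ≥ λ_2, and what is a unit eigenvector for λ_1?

Step 1 — characteristic polynomial of 2×2 Sigma:
  det(Sigma - λI) = λ² - trace · λ + det = 0.
  trace = 2 + 13 = 15, det = 2·13 - (2)² = 22.
Step 2 — discriminant:
  Δ = trace² - 4·det = 225 - 88 = 137.
Step 3 — eigenvalues:
  λ = (trace ± √Δ)/2 = (15 ± 11.7047)/2,
  λ_1 = 13.3523,  λ_2 = 1.6477.

Step 4 — unit eigenvector for λ_1: solve (Sigma - λ_1 I)v = 0. First row:
  (2 - 13.3523)·v_x + (2)·v_y = 0, i.e. (-11.3523)·v_x + (2)·v_y = 0,
  so v ∝ (b, λ_1 - a) = (2, 11.3523) = u.
  ||u|| = √((2)² + (11.3523)²) = √(132.8758) ≈ 11.5272,
  v_1 = u/||u|| ≈ (0.1735, 0.9848) (||v_1|| = 1).

λ_1 = 13.3523,  λ_2 = 1.6477;  v_1 ≈ (0.1735, 0.9848)


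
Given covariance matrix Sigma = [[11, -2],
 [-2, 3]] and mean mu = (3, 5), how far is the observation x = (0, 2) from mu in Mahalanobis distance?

Step 1 — centre the observation: (x - mu) = (-3, -3).

Step 2 — invert Sigma. det(Sigma) = 11·3 - (-2)² = 29.
  Sigma^{-1} = (1/det) · [[d, -b], [-b, a]] = [[0.1034, 0.069],
 [0.069, 0.3793]].

Step 3 — form the quadratic (x - mu)^T · Sigma^{-1} · (x - mu):
  Sigma^{-1} · (x - mu) = (-0.5172, -1.3448).
  (x - mu)^T · [Sigma^{-1} · (x - mu)] = (-3)·(-0.5172) + (-3)·(-1.3448) = 5.5862.

Step 4 — take square root: d = √(5.5862) ≈ 2.3635.

d(x, mu) = √(5.5862) ≈ 2.3635


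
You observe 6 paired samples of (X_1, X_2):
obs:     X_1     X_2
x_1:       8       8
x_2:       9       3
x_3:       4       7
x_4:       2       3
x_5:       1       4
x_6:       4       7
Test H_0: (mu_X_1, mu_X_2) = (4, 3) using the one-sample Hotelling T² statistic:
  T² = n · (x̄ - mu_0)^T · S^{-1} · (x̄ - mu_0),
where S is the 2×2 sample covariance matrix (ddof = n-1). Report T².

Step 1 — sample mean vector:
  mean(X_1) = (8 + 9 + 4 + 2 + 1 + 4) / 6 = 28/6 = 4.6667
  mean(X_2) = (8 + 3 + 7 + 3 + 4 + 7) / 6 = 32/6 = 5.3333
  x̄ = (4.6667, 5.3333),  deviation x̄ - mu_0 = (4.6667, 5.3333) - (4, 3) = (0.6667, 2.3333).

Step 2 — sample covariance matrix, S[i,j] = (1/(n-1)) · Σ_k (x_{k,i} - mean_i) · (x_{k,j} - mean_j), divisor n-1 = 5:
  S[X_1,X_1] = ((3.3333)·(3.3333) + (4.3333)·(4.3333) + (-0.6667)·(-0.6667) + (-2.6667)·(-2.6667) + (-3.6667)·(-3.6667) + (-0.6667)·(-0.6667)) / 5 = 51.3333/5 = 10.2667
  S[X_1,X_2] = ((3.3333)·(2.6667) + (4.3333)·(-2.3333) + (-0.6667)·(1.6667) + (-2.6667)·(-2.3333) + (-3.6667)·(-1.3333) + (-0.6667)·(1.6667)) / 5 = 7.6667/5 = 1.5333
  S[X_2,X_2] = ((2.6667)·(2.6667) + (-2.3333)·(-2.3333) + (1.6667)·(1.6667) + (-2.3333)·(-2.3333) + (-1.3333)·(-1.3333) + (1.6667)·(1.6667)) / 5 = 25.3333/5 = 5.0667
  S = [[10.2667, 1.5333],
 [1.5333, 5.0667]].

Step 3 — invert S. det(S) = 10.2667·5.0667 - (1.5333)² = 49.6667.
  S^{-1} = (1/det) · [[d, -b], [-b, a]] = [[0.102, -0.0309],
 [-0.0309, 0.2067]].

Step 4 — quadratic form (x̄ - mu_0)^T · S^{-1} · (x̄ - mu_0):
  S^{-1} · (x̄ - mu_0) = (-0.004, 0.4617),
  (x̄ - mu_0)^T · [...] = (0.6667)·(-0.004) + (2.3333)·(0.4617) = 1.0747.

Step 5 — scale by n: T² = 6 · 1.0747 = 6.4483.

T² ≈ 6.4483
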